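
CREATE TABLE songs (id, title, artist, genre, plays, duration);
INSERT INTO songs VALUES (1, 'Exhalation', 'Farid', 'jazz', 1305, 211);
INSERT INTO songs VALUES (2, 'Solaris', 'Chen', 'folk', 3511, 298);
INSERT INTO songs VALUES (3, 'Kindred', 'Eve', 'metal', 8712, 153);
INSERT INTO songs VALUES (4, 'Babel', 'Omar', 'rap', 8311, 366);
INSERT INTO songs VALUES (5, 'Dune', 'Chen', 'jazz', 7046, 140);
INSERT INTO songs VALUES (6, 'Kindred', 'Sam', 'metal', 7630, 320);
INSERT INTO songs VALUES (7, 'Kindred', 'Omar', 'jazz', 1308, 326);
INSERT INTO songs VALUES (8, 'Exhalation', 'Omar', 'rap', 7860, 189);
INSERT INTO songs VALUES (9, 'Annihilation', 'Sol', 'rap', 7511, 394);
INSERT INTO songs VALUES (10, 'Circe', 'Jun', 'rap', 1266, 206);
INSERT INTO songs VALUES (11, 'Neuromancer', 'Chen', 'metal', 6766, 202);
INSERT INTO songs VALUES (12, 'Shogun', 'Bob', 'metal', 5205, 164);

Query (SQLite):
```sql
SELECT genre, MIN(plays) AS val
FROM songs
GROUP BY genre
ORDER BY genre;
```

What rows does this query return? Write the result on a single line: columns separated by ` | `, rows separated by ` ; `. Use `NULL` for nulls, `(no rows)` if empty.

folk | 3511 ; jazz | 1305 ; metal | 5205 ; rap | 1266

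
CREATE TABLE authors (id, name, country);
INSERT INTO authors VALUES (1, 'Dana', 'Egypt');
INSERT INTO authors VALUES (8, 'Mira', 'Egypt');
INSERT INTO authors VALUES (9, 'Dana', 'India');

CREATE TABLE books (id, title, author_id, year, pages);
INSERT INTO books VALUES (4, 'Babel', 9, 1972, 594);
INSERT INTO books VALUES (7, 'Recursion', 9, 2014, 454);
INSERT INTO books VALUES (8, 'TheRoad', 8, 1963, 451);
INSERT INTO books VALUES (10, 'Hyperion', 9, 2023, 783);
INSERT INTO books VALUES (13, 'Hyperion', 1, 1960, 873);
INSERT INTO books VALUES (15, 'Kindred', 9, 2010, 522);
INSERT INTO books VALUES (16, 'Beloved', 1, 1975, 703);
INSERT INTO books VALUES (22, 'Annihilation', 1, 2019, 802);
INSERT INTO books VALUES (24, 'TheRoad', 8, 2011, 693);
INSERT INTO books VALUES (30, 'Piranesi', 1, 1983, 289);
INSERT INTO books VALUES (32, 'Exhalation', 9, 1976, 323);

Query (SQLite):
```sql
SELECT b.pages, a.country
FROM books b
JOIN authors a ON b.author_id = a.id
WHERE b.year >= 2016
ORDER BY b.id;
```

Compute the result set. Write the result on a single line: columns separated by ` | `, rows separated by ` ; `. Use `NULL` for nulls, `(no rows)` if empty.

Each books row matches the authors row where author_id = authors.id.
Then keep rows with b.year >= 2016.

783 | India ; 802 | Egypt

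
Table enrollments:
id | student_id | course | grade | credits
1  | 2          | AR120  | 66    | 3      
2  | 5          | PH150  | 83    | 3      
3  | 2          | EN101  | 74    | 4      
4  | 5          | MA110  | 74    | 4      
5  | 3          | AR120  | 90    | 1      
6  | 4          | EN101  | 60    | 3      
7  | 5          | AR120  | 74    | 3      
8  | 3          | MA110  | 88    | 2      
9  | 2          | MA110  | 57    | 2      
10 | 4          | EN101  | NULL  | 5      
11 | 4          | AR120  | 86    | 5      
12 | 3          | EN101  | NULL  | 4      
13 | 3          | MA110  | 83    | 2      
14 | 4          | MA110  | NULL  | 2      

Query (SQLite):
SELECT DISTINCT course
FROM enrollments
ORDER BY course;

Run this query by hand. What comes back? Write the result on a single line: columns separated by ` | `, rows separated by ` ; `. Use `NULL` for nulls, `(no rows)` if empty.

AR120 ; EN101 ; MA110 ; PH150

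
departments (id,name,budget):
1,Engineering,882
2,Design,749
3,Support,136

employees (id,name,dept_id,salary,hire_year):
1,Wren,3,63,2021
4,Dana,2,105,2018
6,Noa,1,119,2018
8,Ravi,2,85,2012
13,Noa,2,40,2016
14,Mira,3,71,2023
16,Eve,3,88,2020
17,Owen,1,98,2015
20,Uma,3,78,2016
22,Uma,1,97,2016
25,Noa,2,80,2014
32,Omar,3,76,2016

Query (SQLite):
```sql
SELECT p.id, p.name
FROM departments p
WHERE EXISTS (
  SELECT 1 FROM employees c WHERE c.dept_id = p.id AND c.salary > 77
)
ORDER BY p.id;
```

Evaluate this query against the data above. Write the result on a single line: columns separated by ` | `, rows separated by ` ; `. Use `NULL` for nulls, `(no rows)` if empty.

For each departments row, check whether any employees with matching dept_id has salary > 77.
Keep rows where that is true.

1 | Engineering ; 2 | Design ; 3 | Support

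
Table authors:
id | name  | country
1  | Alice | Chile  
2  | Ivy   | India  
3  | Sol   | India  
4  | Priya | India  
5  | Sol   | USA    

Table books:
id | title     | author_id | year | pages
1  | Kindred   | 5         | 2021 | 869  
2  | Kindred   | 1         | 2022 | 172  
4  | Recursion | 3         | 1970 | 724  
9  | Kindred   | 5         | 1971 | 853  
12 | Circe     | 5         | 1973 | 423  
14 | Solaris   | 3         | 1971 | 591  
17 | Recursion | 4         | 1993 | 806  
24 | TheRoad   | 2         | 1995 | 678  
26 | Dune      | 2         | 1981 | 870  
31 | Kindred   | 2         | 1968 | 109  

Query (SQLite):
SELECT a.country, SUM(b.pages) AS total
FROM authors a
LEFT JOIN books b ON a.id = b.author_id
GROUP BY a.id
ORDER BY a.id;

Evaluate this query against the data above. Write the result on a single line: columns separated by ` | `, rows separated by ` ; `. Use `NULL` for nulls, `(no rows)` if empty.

Chile | 172 ; India | 1657 ; India | 1315 ; India | 806 ; USA | 2145

LEFT JOIN keeps every authors row; unmatched ones get NULL for books columns.
Group by authors.id and compute SUM(b.pages). SUM over an all-NULL group is NULL.
  1: ids {2} → SUM(b.pages)=172
  2: ids {24, 26, 31} → SUM(b.pages)=1657
  3: ids {4, 14} → SUM(b.pages)=1315
  4: ids {17} → SUM(b.pages)=806
  5: ids {1, 9, 12} → SUM(b.pages)=2145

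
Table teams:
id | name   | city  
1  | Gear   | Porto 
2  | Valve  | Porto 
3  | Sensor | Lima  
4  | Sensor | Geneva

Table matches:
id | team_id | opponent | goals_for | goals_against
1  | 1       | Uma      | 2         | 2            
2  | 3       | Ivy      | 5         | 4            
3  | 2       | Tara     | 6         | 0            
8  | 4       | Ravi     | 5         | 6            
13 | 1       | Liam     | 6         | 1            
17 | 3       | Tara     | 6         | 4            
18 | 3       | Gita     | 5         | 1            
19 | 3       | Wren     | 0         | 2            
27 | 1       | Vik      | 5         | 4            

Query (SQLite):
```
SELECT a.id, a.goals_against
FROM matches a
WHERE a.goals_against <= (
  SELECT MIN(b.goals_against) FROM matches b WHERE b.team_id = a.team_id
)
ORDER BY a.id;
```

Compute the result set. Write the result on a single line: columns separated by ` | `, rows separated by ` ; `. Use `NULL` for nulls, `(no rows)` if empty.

For each matches row a, compute MIN(goals_against) over rows sharing a.team_id.
Keep row a if a.goals_against <= that per-group MIN.
  team_id=1: MIN(goals_against) = 1
  team_id=2: MIN(goals_against) = 0
  team_id=3: MIN(goals_against) = 1
  team_id=4: MIN(goals_against) = 6

3 | 0 ; 8 | 6 ; 13 | 1 ; 18 | 1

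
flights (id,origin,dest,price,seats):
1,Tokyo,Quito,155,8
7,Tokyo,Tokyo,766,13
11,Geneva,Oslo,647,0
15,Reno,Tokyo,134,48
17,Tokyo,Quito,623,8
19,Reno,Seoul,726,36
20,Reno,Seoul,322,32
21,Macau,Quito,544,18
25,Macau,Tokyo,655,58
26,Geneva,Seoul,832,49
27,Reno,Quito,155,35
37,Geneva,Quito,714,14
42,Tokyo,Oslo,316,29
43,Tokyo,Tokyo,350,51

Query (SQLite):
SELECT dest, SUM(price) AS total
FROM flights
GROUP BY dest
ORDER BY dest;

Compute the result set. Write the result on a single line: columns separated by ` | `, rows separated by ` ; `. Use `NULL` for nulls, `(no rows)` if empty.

Oslo | 963 ; Quito | 2191 ; Seoul | 1880 ; Tokyo | 1905

Partition flights by dest; compute SUM(price) within each group.
  Oslo: ids {11, 42} → SUM(price)=963
  Quito: ids {1, 17, 21, 27, 37} → SUM(price)=2191
  Seoul: ids {19, 20, 26} → SUM(price)=1880
  Tokyo: ids {7, 15, 25, 43} → SUM(price)=1905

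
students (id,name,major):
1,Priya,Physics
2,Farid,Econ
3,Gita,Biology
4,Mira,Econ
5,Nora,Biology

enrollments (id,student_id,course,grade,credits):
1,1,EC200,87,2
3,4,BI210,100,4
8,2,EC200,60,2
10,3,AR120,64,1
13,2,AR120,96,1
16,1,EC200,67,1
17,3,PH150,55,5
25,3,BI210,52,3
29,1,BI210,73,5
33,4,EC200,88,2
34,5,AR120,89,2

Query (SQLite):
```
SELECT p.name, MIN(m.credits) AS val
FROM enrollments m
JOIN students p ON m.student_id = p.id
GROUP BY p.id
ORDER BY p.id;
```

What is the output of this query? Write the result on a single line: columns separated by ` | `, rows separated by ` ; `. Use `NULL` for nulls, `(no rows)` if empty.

Join each enrollments row to its students via student_id.
Group joined rows by students.id; compute MIN(m.credits) per group.
  1: ids {1, 16, 29} → MIN(m.credits)=1
  2: ids {8, 13} → MIN(m.credits)=1
  3: ids {10, 17, 25} → MIN(m.credits)=1
  4: ids {3, 33} → MIN(m.credits)=2
  5: ids {34} → MIN(m.credits)=2

Priya | 1 ; Farid | 1 ; Gita | 1 ; Mira | 2 ; Nora | 2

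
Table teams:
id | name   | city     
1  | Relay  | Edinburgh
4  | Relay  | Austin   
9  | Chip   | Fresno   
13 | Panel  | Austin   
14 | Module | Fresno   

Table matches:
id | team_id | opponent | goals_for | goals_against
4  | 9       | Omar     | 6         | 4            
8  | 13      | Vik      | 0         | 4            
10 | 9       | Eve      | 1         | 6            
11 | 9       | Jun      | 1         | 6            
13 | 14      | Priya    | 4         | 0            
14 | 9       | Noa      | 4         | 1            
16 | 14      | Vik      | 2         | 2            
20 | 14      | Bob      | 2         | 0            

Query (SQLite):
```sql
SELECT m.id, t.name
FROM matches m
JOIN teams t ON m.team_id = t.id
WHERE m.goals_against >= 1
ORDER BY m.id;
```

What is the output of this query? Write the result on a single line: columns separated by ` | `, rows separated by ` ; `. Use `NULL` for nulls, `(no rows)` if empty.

4 | Chip ; 8 | Panel ; 10 | Chip ; 11 | Chip ; 14 | Chip ; 16 | Module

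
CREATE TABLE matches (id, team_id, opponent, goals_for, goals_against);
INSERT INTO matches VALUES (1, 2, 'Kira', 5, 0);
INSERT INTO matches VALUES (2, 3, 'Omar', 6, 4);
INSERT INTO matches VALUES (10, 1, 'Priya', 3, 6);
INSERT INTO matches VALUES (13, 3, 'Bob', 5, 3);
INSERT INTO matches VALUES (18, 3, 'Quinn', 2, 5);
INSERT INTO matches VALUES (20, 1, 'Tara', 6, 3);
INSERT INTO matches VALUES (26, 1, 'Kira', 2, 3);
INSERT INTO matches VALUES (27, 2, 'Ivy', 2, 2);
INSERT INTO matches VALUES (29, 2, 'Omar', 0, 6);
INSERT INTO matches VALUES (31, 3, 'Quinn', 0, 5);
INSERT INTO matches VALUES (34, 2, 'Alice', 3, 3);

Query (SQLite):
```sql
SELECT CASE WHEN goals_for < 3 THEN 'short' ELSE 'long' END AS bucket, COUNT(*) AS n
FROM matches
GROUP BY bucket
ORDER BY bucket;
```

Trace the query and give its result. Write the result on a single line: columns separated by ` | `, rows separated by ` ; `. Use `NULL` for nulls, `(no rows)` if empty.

Bucket rows by goals_for < 3 → 'short' else 'long'; count each bucket.

long | 6 ; short | 5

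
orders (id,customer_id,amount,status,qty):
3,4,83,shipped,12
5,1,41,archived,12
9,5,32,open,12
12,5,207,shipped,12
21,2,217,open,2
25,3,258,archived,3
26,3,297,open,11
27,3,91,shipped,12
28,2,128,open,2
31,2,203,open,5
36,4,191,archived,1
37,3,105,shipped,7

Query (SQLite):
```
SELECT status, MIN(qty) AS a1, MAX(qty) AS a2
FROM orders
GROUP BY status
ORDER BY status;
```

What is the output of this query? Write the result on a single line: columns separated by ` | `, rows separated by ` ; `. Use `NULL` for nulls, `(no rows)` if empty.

archived | 1 | 12 ; open | 2 | 12 ; shipped | 7 | 12

Group orders by status.
Per group compute: MIN(qty), MAX(qty).
  archived: ids {5, 25, 36} → MIN(qty)=1, MAX(qty)=12
  open: ids {9, 21, 26, 28, 31} → MIN(qty)=2, MAX(qty)=12
  shipped: ids {3, 12, 27, 37} → MIN(qty)=7, MAX(qty)=12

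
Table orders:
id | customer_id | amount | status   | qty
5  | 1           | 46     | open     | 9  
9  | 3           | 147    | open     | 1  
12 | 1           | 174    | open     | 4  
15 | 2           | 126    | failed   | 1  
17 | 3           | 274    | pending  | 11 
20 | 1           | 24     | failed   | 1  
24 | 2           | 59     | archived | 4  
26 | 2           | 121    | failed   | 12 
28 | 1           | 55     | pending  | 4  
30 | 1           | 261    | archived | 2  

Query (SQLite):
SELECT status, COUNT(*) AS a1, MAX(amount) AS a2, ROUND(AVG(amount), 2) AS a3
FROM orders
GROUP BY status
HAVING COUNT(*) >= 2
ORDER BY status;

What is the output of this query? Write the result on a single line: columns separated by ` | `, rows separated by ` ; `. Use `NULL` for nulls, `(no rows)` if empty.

archived | 2 | 261 | 160 ; failed | 3 | 126 | 90.33 ; open | 3 | 174 | 122.33 ; pending | 2 | 274 | 164.5

Group orders by status.
Per group compute: COUNT(*), MAX(amount), ROUND(AVG(amount), 2).
HAVING: drop groups with fewer than 2 rows.
  archived: ids {24, 30} → COUNT(*)=2, MAX(amount)=261, ROUND(AVG(amount), 2)=160
  failed: ids {15, 20, 26} → COUNT(*)=3, MAX(amount)=126, ROUND(AVG(amount), 2)=90.33
  open: ids {5, 9, 12} → COUNT(*)=3, MAX(amount)=174, ROUND(AVG(amount), 2)=122.33
  pending: ids {17, 28} → COUNT(*)=2, MAX(amount)=274, ROUND(AVG(amount), 2)=164.5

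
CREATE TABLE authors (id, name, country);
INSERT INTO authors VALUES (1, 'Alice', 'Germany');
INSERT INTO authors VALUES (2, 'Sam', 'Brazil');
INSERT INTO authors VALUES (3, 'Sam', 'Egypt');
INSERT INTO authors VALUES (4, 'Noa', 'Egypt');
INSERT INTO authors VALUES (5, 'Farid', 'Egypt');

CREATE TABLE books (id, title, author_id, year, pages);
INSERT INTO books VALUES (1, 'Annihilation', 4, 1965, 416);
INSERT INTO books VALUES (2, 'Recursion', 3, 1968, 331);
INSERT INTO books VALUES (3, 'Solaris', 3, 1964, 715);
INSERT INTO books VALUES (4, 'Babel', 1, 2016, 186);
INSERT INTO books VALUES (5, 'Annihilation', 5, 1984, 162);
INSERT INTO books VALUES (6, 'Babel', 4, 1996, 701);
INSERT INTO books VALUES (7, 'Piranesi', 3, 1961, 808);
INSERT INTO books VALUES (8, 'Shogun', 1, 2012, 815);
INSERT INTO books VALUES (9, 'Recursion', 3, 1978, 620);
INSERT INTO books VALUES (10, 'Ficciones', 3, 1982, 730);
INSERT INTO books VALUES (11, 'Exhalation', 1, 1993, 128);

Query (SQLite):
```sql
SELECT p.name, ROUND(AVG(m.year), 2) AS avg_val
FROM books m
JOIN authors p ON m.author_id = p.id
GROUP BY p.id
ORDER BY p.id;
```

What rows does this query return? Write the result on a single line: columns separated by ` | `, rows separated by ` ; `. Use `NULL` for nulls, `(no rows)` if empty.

Alice | 2007 ; Sam | 1970.6 ; Noa | 1980.5 ; Farid | 1984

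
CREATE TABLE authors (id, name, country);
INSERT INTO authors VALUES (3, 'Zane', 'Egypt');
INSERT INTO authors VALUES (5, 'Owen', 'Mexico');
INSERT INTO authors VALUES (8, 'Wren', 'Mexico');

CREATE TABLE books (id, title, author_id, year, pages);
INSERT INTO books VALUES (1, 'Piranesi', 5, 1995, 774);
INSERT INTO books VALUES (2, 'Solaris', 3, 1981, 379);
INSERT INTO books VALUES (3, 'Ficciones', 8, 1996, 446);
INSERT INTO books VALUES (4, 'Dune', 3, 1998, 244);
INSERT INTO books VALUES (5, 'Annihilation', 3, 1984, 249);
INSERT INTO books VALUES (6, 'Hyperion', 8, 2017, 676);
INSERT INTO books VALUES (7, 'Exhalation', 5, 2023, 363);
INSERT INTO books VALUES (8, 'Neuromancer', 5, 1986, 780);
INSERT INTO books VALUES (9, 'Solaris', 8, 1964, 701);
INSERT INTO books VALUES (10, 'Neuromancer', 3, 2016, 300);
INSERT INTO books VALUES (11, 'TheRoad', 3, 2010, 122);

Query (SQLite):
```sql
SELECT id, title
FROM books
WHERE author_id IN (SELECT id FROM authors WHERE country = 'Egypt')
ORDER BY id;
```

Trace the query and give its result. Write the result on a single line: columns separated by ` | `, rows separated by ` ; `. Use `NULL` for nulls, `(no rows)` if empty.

2 | Solaris ; 4 | Dune ; 5 | Annihilation ; 10 | Neuromancer ; 11 | TheRoad

Inner query: authors.id where country = 'Egypt'.
Outer: keep books rows whose author_id is in that set.
Inner query → {3}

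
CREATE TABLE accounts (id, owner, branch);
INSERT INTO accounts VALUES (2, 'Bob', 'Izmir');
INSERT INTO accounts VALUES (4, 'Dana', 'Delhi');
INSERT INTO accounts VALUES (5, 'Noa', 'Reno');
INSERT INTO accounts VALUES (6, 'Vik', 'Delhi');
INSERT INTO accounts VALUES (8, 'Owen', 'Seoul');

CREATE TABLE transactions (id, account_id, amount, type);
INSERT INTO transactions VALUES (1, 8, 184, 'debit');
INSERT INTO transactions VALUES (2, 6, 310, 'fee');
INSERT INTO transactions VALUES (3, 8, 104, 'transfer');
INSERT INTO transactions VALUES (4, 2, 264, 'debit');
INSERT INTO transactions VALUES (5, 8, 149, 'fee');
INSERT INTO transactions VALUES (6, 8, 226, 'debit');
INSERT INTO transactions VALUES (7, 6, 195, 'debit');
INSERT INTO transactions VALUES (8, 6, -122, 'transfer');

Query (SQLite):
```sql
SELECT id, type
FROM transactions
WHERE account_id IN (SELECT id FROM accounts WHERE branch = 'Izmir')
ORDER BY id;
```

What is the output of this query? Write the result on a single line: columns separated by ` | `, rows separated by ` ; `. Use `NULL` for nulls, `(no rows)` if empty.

4 | debit

Inner query: accounts.id where branch = 'Izmir'.
Outer: keep transactions rows whose account_id is in that set.
Inner query → {2}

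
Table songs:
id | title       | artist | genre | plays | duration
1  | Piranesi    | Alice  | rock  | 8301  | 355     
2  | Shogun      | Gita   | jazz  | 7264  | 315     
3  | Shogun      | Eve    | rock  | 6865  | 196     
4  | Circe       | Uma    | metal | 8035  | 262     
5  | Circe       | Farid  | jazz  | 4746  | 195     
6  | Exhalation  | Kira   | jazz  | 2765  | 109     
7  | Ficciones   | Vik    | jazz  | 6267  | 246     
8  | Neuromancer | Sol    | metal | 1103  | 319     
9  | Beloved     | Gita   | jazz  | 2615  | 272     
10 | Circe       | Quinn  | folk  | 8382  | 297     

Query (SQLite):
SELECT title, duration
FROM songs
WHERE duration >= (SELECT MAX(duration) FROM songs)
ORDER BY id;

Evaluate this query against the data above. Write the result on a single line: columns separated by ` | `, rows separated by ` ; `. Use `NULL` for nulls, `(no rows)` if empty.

Piranesi | 355

Scalar subquery: MAX(duration) over all songs rows = 355.
Keep rows where duration >= that value.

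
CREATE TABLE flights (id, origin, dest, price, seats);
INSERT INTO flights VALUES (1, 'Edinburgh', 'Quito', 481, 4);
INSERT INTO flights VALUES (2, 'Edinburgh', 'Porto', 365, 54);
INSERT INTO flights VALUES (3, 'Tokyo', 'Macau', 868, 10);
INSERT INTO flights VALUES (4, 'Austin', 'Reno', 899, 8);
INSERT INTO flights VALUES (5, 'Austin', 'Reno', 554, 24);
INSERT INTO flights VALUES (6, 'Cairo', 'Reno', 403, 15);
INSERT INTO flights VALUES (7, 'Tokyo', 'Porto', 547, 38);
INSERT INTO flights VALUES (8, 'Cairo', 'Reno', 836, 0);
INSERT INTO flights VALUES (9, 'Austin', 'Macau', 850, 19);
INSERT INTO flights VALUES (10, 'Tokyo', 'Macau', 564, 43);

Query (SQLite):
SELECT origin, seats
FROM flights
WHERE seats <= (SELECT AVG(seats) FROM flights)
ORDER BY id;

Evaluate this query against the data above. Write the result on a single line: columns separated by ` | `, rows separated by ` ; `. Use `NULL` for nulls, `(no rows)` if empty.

Scalar subquery: AVG(seats) over all flights rows = 21.5.
Keep rows where seats <= that value.

Edinburgh | 4 ; Tokyo | 10 ; Austin | 8 ; Cairo | 15 ; Cairo | 0 ; Austin | 19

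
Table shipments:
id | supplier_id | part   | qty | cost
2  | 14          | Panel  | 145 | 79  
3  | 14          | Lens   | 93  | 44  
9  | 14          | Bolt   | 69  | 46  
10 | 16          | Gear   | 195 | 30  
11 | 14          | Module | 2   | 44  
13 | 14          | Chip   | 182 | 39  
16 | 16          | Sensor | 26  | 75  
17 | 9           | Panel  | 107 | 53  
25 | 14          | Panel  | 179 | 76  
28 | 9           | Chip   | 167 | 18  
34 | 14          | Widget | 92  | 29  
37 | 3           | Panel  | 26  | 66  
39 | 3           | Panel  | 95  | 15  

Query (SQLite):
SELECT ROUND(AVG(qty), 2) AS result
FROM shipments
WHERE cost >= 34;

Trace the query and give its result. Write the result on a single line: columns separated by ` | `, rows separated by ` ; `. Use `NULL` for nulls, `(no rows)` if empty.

92.11

Rows where cost >= 34 → qty values: [145, 93, 69, 2, 182, 26, 107, 179, 26].
AVG = 829 / 9 (rounded to 2 dp).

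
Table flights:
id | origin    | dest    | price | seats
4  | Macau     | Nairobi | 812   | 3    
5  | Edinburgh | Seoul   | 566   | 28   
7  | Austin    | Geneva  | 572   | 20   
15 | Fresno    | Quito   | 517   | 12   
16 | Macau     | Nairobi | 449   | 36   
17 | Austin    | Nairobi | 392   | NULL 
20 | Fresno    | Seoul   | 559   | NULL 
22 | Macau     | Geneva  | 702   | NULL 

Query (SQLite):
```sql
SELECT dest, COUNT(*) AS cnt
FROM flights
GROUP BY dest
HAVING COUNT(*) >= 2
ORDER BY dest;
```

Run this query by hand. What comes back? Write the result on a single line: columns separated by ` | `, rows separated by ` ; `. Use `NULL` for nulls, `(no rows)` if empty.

Partition flights by dest; compute COUNT(*) within each group.
HAVING: keep groups with count ≥ 2.
  Geneva: ids {7, 22} → COUNT(*)=2
  Nairobi: ids {4, 16, 17} → COUNT(*)=3
  Quito: ids {15} → COUNT(*)=1
  Seoul: ids {5, 20} → COUNT(*)=2

Geneva | 2 ; Nairobi | 3 ; Seoul | 2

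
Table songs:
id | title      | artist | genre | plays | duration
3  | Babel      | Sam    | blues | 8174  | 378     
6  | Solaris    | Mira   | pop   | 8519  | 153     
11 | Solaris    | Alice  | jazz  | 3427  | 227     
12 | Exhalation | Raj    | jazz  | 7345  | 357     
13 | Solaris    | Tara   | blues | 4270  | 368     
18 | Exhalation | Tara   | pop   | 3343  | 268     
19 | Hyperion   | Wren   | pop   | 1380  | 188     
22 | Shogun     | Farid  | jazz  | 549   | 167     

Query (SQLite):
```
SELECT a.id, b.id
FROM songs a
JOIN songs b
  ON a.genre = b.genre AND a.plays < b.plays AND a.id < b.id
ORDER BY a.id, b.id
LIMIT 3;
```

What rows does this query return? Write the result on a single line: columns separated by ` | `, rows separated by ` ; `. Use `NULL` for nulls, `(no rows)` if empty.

11 | 12

Pairs (a,b) with same genre, a.plays < b.plays, a.id < b.id.
genre groups: blues:{3,13} jazz:{11,12,22} pop:{6,18,19}
Ordered by (a.id, b.id); first 3.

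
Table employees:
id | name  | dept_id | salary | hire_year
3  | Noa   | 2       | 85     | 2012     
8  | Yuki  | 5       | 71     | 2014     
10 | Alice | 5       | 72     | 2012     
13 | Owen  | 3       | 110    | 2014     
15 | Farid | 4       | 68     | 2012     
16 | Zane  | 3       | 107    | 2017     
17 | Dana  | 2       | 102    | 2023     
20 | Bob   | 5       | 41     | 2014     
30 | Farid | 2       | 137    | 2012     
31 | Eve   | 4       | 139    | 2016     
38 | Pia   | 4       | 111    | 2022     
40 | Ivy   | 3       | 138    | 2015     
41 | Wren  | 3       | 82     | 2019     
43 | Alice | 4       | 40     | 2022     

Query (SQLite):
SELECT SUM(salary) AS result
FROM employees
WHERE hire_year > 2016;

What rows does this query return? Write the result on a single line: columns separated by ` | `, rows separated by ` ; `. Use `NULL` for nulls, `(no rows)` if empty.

Rows where hire_year > 2016 → salary values: [107, 102, 111, 82, 40].
SUM of non-NULL values = 442.

442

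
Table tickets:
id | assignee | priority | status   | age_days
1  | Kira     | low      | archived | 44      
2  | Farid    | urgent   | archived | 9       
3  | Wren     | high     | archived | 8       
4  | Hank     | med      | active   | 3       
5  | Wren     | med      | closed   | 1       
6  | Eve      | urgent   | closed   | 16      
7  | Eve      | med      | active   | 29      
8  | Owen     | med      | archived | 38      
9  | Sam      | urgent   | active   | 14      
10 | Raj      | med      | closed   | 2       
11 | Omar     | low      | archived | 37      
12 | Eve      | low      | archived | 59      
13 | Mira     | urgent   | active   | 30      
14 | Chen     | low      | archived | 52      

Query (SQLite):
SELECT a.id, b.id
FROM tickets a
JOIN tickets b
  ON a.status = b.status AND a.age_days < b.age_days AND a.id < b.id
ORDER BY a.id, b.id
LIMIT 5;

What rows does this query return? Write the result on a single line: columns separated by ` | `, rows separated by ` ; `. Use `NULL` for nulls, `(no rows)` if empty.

Pairs (a,b) with same status, a.age_days < b.age_days, a.id < b.id.
status groups: active:{4,7,9,13} archived:{1,2,3,8,11,12,14} closed:{5,6,10}
Ordered by (a.id, b.id); first 5.

1 | 12 ; 1 | 14 ; 2 | 8 ; 2 | 11 ; 2 | 12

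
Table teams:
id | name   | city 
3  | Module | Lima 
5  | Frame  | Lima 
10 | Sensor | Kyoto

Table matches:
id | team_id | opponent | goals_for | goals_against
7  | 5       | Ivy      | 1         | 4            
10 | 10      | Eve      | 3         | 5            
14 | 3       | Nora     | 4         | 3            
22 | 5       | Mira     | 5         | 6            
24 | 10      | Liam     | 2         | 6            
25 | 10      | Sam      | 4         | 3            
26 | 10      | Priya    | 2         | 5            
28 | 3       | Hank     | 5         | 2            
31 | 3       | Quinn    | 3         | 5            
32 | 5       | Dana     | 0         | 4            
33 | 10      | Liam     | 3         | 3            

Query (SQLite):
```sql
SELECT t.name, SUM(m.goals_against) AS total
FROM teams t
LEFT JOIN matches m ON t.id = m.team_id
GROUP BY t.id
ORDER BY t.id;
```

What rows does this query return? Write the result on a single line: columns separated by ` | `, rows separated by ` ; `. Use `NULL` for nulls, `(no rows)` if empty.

Module | 10 ; Frame | 14 ; Sensor | 22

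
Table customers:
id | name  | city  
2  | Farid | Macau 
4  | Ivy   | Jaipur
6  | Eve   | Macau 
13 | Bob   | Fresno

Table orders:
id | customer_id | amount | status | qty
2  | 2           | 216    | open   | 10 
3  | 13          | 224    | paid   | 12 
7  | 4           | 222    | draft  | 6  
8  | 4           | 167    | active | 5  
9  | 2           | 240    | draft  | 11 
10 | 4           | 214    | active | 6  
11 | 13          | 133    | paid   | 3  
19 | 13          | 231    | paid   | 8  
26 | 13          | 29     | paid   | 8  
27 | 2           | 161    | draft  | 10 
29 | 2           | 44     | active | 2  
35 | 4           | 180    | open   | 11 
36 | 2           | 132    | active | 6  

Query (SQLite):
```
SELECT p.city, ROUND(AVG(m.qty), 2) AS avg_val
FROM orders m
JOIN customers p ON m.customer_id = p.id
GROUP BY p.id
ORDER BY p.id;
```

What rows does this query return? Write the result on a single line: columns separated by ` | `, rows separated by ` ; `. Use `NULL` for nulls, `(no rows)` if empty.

Macau | 7.8 ; Jaipur | 7 ; Fresno | 7.75

Join each orders row to its customers via customer_id.
Group joined rows by customers.id; compute ROUND(AVG(m.qty), 2) per group.
  2: ids {2, 9, 27, 29, 36} → ROUND(AVG(m.qty), 2)=7.8
  4: ids {7, 8, 10, 35} → ROUND(AVG(m.qty), 2)=7
  13: ids {3, 11, 19, 26} → ROUND(AVG(m.qty), 2)=7.75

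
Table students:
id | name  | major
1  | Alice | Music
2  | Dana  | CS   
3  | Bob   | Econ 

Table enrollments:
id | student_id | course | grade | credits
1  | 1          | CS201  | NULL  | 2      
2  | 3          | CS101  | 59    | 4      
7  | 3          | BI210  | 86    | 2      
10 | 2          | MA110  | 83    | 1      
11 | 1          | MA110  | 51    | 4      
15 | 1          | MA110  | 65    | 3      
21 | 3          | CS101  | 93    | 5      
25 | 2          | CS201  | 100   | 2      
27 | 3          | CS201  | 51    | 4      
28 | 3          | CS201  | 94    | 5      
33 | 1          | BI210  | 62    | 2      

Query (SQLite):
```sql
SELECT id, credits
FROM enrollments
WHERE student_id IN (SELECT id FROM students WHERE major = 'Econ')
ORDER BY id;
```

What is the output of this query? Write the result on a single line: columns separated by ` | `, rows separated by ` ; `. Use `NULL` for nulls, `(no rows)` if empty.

Inner query: students.id where major = 'Econ'.
Outer: keep enrollments rows whose student_id is in that set.
Inner query → {3}

2 | 4 ; 7 | 2 ; 21 | 5 ; 27 | 4 ; 28 | 5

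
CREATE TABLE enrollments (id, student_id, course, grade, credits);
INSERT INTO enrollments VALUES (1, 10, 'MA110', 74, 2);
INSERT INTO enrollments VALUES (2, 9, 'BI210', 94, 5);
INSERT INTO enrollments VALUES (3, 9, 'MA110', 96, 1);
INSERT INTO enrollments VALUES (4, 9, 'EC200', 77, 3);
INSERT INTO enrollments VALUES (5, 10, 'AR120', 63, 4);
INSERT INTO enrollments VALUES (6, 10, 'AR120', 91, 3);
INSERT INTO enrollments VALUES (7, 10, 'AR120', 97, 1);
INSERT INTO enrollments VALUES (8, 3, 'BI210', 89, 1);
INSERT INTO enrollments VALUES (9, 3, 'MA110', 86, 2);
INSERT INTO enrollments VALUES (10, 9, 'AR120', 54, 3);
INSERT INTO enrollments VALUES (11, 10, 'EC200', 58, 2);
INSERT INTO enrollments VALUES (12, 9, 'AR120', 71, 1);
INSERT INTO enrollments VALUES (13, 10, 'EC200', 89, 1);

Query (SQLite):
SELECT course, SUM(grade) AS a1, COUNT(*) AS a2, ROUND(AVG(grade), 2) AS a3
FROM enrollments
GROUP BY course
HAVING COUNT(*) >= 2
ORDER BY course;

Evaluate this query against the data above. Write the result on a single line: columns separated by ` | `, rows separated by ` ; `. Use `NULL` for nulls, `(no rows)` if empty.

Group enrollments by course.
Per group compute: SUM(grade), COUNT(*), ROUND(AVG(grade), 2).
HAVING: drop groups with fewer than 2 rows.
  AR120: ids {5, 6, 7, 10, 12} → SUM(grade)=376, COUNT(*)=5, ROUND(AVG(grade), 2)=75.2
  BI210: ids {2, 8} → SUM(grade)=183, COUNT(*)=2, ROUND(AVG(grade), 2)=91.5
  EC200: ids {4, 11, 13} → SUM(grade)=224, COUNT(*)=3, ROUND(AVG(grade), 2)=74.67
  MA110: ids {1, 3, 9} → SUM(grade)=256, COUNT(*)=3, ROUND(AVG(grade), 2)=85.33

AR120 | 376 | 5 | 75.2 ; BI210 | 183 | 2 | 91.5 ; EC200 | 224 | 3 | 74.67 ; MA110 | 256 | 3 | 85.33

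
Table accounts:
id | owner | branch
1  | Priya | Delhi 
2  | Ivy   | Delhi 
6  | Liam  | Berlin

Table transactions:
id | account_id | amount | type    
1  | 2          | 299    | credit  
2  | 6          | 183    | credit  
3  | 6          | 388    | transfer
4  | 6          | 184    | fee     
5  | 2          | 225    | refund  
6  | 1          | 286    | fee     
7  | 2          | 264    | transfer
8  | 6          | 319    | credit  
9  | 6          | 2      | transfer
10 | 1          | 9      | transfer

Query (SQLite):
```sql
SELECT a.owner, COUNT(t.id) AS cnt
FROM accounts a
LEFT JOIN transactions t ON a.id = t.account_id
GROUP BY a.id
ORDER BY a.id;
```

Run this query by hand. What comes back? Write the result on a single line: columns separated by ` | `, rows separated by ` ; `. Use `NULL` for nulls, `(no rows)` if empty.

LEFT JOIN keeps every accounts row; unmatched ones get NULL for transactions columns.
Group by accounts.id and compute COUNT(t.id). COUNT(col) of an all-NULL group is 0.
  1: ids {6, 10} → COUNT(t.id)=2
  2: ids {1, 5, 7} → COUNT(t.id)=3
  6: ids {2, 3, 4, 8, 9} → COUNT(t.id)=5

Priya | 2 ; Ivy | 3 ; Liam | 5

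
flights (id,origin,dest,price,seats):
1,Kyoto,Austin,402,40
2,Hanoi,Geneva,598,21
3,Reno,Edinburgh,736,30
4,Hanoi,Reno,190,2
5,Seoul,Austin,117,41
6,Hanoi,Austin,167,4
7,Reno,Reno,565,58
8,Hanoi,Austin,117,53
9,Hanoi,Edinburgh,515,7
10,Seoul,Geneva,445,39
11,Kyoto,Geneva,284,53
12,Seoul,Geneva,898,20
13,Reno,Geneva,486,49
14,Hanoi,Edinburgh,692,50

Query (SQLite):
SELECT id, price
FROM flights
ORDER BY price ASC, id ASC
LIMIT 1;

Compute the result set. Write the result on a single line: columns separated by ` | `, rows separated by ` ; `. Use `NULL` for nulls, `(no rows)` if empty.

Sort by price asc, tiebreak id asc: (117, id=5), (117, id=8), (167, id=6), (190, id=4) …. Take first 1.

5 | 117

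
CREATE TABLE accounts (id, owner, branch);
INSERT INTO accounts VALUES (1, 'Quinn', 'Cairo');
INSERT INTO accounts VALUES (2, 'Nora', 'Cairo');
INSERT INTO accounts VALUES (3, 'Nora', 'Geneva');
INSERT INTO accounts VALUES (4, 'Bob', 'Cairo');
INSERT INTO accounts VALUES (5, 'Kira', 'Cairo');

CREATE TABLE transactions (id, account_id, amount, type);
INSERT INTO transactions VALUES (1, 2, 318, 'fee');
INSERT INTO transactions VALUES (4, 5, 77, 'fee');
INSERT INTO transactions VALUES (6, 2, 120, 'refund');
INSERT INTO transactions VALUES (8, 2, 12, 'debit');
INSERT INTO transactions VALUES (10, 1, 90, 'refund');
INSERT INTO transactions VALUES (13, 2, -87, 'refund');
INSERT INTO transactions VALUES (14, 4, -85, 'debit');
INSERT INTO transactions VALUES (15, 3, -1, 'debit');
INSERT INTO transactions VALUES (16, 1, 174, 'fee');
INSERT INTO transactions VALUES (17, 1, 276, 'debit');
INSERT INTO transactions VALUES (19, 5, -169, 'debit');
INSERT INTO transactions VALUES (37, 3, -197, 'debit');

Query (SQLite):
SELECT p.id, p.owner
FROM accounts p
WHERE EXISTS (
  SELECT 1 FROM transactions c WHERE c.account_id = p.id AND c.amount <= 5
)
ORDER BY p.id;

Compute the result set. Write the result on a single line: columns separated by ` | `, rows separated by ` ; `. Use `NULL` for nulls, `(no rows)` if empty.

For each accounts row, check whether any transactions with matching account_id has amount <= 5.
Keep rows where that is true.

2 | Nora ; 3 | Nora ; 4 | Bob ; 5 | Kira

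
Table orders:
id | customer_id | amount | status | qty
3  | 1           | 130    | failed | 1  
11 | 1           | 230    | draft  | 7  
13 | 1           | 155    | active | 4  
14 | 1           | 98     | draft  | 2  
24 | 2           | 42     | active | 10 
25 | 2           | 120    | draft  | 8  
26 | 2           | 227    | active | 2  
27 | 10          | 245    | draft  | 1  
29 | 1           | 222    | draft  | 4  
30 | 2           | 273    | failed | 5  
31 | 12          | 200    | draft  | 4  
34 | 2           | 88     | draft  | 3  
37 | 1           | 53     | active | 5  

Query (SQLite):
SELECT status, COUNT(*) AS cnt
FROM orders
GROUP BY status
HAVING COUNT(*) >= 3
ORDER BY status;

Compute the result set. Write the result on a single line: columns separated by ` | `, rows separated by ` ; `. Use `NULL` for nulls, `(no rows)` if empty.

active | 4 ; draft | 7

Partition orders by status; compute COUNT(*) within each group.
HAVING: keep groups with count ≥ 3.
  active: ids {13, 24, 26, 37} → COUNT(*)=4
  draft: ids {11, 14, 25, 27, 29, 31, 34} → COUNT(*)=7
  failed: ids {3, 30} → COUNT(*)=2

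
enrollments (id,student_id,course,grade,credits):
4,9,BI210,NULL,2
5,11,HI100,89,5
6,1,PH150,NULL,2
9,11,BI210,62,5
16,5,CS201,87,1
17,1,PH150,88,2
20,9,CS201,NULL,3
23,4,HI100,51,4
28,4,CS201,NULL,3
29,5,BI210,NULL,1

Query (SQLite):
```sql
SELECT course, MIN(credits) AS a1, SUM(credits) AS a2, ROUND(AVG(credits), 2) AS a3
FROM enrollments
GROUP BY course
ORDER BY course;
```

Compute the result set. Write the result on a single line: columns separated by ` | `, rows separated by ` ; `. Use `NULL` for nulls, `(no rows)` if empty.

Group enrollments by course.
Per group compute: MIN(credits), SUM(credits), ROUND(AVG(credits), 2).
  BI210: ids {4, 9, 29} → MIN(credits)=1, SUM(credits)=8, ROUND(AVG(credits), 2)=2.67
  CS201: ids {16, 20, 28} → MIN(credits)=1, SUM(credits)=7, ROUND(AVG(credits), 2)=2.33
  HI100: ids {5, 23} → MIN(credits)=4, SUM(credits)=9, ROUND(AVG(credits), 2)=4.5
  PH150: ids {6, 17} → MIN(credits)=2, SUM(credits)=4, ROUND(AVG(credits), 2)=2

BI210 | 1 | 8 | 2.67 ; CS201 | 1 | 7 | 2.33 ; HI100 | 4 | 9 | 4.5 ; PH150 | 2 | 4 | 2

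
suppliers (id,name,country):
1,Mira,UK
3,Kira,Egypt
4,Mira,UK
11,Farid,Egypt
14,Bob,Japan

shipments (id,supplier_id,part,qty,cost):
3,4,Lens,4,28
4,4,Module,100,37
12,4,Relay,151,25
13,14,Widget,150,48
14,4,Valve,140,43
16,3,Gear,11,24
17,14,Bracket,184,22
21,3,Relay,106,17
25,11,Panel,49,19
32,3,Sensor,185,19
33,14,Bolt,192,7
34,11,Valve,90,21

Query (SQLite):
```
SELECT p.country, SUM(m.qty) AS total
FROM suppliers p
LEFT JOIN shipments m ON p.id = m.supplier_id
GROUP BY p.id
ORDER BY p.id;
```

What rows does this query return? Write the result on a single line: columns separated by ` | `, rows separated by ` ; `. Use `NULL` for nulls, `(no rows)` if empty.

UK | NULL ; Egypt | 302 ; UK | 395 ; Egypt | 139 ; Japan | 526

LEFT JOIN keeps every suppliers row; unmatched ones get NULL for shipments columns.
Group by suppliers.id and compute SUM(m.qty). SUM over an all-NULL group is NULL.
  1: ids {—} → SUM(m.qty)=NULL
  3: ids {16, 21, 32} → SUM(m.qty)=302
  4: ids {3, 4, 12, 14} → SUM(m.qty)=395
  11: ids {25, 34} → SUM(m.qty)=139
  14: ids {13, 17, 33} → SUM(m.qty)=526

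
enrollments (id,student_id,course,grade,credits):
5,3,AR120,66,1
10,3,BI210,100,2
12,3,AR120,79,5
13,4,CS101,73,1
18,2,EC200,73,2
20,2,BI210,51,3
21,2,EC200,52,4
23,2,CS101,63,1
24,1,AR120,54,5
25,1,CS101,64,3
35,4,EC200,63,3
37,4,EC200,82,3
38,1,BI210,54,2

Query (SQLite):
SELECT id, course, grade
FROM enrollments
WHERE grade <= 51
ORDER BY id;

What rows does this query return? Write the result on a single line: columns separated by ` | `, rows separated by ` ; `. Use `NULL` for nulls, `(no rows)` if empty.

grade <= 51: ids {20}

20 | BI210 | 51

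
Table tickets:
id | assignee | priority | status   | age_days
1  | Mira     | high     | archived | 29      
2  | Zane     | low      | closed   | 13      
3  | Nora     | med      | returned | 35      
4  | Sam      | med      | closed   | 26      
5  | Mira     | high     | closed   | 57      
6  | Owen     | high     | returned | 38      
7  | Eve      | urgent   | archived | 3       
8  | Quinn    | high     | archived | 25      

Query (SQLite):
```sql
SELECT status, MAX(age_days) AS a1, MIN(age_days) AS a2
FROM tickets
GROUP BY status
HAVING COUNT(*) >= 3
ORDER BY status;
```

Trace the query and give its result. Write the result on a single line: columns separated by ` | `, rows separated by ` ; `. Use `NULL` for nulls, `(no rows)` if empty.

archived | 29 | 3 ; closed | 57 | 13

Group tickets by status.
Per group compute: MAX(age_days), MIN(age_days).
HAVING: drop groups with fewer than 3 rows.
  archived: ids {1, 7, 8} → MAX(age_days)=29, MIN(age_days)=3
  closed: ids {2, 4, 5} → MAX(age_days)=57, MIN(age_days)=13
  returned: ids {3, 6} → MAX(age_days)=38, MIN(age_days)=35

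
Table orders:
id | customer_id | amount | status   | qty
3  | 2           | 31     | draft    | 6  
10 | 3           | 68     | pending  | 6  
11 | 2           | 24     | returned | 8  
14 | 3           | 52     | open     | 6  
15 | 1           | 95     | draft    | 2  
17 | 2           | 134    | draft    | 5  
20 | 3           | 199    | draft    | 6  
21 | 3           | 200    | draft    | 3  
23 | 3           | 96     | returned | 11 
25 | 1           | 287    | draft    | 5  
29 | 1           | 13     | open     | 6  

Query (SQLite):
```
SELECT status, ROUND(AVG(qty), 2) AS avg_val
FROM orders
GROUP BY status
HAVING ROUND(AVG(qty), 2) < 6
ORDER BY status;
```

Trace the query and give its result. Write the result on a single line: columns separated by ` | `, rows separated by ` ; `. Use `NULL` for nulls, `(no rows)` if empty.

draft | 4.5

Partition orders by status; compute ROUND(AVG(qty), 2) within each group.
HAVING: keep groups where ROUND(AVG(qty), 2) < 6.
  draft: ids {3, 15, 17, 20, 21, 25} → ROUND(AVG(qty), 2)=4.5
  open: ids {14, 29} → ROUND(AVG(qty), 2)=6
  pending: ids {10} → ROUND(AVG(qty), 2)=6
  returned: ids {11, 23} → ROUND(AVG(qty), 2)=9.5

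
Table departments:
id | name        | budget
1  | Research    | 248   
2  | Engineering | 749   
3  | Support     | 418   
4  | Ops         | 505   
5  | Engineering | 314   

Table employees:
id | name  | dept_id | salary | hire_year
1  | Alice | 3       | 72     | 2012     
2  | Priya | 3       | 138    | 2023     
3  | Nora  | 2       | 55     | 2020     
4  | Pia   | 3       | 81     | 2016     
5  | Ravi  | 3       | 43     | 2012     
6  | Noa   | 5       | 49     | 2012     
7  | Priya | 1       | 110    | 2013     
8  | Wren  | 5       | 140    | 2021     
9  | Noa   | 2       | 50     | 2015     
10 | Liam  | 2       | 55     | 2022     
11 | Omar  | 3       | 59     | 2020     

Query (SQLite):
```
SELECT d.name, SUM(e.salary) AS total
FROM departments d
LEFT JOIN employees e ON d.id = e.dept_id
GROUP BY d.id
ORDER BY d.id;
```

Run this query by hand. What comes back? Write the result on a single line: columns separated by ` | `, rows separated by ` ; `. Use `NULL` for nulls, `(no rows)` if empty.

LEFT JOIN keeps every departments row; unmatched ones get NULL for employees columns.
Group by departments.id and compute SUM(e.salary). SUM over an all-NULL group is NULL.
  1: ids {7} → SUM(e.salary)=110
  2: ids {3, 9, 10} → SUM(e.salary)=160
  3: ids {1, 2, 4, 5, 11} → SUM(e.salary)=393
  4: ids {—} → SUM(e.salary)=NULL
  5: ids {6, 8} → SUM(e.salary)=189

Research | 110 ; Engineering | 160 ; Support | 393 ; Ops | NULL ; Engineering | 189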